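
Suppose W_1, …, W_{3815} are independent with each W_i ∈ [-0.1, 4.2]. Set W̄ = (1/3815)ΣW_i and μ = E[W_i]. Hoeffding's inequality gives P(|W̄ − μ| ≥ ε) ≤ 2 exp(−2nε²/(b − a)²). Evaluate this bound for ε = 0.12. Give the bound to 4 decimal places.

0.0053

Exponent: 2nε²/(b − a)² = 2·3815·0.12² / 4.3² = 5.94224.
Bound = 2·exp(−5.94224) = 0.00525.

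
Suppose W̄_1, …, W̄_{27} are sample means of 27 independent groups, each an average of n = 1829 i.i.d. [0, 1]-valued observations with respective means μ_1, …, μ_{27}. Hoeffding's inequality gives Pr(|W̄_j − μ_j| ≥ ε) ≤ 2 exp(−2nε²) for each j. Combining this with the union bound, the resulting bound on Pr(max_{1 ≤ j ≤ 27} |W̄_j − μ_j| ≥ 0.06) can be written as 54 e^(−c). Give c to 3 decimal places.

13.169

Union bound over the 27 events: Pr(max_{1 ≤ j ≤ 27} |W̄_j − μ_j| ≥ 0.06) ≤ 27·2·exp(−2nε²) = 54 exp(−2·1829·0.06²).
So c = 2·1829·0.06² = 13.1688.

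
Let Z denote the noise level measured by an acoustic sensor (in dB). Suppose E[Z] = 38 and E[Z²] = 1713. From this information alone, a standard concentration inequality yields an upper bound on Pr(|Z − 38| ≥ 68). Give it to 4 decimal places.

The first two moments determine the variance, so Chebyshev's inequality is the sharpest standard bound available.
Var(Z) = E[Z²] − (E[Z])² = 1713 − 1444 = 269.
Chebyshev's inequality: Pr(|Z − μ| ≥ t) ≤ Var(Z)/t² = 269/4624 = 0.0582.

0.0582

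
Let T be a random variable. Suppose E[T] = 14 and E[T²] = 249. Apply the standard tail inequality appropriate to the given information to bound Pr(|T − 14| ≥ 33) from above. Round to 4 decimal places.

0.0487

The first two moments determine the variance, so Chebyshev's inequality is the sharpest standard bound available.
Var(T) = E[T²] − (E[T])² = 249 − 196 = 53.
Chebyshev's inequality: Pr(|T − μ| ≥ t) ≤ Var(T)/t² = 53/1089 = 0.0487.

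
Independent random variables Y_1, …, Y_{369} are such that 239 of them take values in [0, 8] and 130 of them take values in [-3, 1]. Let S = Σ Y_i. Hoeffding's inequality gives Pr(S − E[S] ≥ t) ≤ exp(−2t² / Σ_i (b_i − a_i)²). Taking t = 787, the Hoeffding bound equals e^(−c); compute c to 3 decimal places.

71.290

Σ(b_i − a_i)² = 239·8² + 130·4² = 17376.
c = 2t² / 17376 = 2·787² / 17376 = 71.2902.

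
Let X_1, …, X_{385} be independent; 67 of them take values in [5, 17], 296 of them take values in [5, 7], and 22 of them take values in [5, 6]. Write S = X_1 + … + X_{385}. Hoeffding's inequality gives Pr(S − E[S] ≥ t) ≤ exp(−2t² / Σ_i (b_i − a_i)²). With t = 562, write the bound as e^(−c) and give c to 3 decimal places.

58.199

Σ(b_i − a_i)² = 67·12² + 296·2² + 22·1² = 10854.
c = 2t² / 10854 = 2·562² / 10854 = 58.1986.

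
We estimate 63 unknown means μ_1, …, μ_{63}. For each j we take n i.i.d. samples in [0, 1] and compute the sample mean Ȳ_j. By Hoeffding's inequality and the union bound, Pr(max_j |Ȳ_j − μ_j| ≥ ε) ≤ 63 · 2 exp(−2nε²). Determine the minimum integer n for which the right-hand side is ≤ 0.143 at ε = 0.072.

655

Need 2·63·exp(−2nε²) ≤ 0.143, i.e. exp(−2nε²) ≤ 0.143/126.
So 2nε² ≥ ln(126/0.143) = 6.781193.
Hence n ≥ 6.781193/(2·0.072²) = 654.050.
The smallest integer n is 655.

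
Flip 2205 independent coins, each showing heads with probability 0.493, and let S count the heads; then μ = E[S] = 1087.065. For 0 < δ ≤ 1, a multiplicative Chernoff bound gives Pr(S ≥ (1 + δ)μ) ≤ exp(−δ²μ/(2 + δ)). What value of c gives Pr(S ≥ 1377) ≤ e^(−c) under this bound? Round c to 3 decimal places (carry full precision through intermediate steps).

34.115

Write 1377 = (1 + δ)μ, so δ = 1377/1087.065 − 1 = 0.2667136…
Then the exponent is δ²μ/(2 + δ) = (1377 − μ)² / (μ·(2 + δ)) = 34.115295.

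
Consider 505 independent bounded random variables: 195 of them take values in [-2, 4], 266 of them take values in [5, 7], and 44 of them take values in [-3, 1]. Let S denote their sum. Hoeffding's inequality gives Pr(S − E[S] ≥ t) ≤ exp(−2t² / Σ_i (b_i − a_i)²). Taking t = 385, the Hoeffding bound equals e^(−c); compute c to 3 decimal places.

33.734

Σ(b_i − a_i)² = 195·6² + 266·2² + 44·4² = 8788.
c = 2t² / 8788 = 2·385² / 8788 = 33.7335.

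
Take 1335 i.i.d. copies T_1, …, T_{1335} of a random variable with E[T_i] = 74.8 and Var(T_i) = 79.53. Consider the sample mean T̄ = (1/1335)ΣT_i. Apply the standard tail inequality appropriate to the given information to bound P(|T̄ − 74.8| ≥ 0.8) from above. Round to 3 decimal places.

With mean and variance of each term known, Chebyshev's inequality bounds the deviation of the sum (or sample mean).
Var(T̄) = Var(T_i)/n = 79.53/1335 = 0.059573.
Chebyshev: P(|T̄ − 74.8| ≥ 0.8) ≤ Var(T̄)/(0.8)² = 79.53/(1335·0.8²) = 0.0931.

0.093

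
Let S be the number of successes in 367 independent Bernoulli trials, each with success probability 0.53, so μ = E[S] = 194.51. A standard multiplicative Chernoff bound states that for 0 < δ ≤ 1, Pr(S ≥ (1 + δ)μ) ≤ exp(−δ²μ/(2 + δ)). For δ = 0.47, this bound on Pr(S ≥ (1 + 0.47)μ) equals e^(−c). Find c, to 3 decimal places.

17.396

c = δ²μ/(2 + δ) = 0.47²·194.51/(2 + 0.47) = 17.3957.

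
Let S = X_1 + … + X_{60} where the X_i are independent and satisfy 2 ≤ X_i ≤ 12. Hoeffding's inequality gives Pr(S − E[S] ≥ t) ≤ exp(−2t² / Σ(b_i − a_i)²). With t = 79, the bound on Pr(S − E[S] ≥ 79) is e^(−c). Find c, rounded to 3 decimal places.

Σ(b_i − a_i)² = 60·(10)² = 6000.
c = 2t²/6000 = 2·79²/6000 = 2.0803.

2.080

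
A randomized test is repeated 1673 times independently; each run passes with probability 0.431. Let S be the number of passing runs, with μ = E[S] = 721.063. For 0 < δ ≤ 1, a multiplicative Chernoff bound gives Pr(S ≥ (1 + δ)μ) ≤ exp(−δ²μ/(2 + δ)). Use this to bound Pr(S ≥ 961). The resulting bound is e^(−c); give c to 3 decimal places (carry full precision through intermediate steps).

Write 961 = (1 + δ)μ, so δ = 961/721.063 − 1 = 0.3327546…
Then the exponent is δ²μ/(2 + δ) = (961 − μ)² / (μ·(2 + δ)) = 34.225688.

34.226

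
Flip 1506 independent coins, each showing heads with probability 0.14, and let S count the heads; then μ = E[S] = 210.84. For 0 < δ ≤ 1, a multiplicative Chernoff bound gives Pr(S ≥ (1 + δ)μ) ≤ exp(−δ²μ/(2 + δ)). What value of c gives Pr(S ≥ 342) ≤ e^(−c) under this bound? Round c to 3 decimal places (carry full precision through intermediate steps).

Write 342 = (1 + δ)μ, so δ = 342/210.84 − 1 = 0.6220831…
Then the exponent is δ²μ/(2 + δ) = (342 − μ)² / (μ·(2 + δ)) = 31.117404.

31.117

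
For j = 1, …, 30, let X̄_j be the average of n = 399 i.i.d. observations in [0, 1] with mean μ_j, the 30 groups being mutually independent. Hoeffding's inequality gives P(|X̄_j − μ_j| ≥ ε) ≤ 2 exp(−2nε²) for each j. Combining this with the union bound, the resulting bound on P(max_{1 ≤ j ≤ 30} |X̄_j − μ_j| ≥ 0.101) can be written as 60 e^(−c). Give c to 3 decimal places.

Union bound over the 30 events: P(max_{1 ≤ j ≤ 30} |X̄_j − μ_j| ≥ 0.101) ≤ 30·2·exp(−2nε²) = 60 exp(−2·399·0.101²).
So c = 2·399·0.101² = 8.1404.

8.140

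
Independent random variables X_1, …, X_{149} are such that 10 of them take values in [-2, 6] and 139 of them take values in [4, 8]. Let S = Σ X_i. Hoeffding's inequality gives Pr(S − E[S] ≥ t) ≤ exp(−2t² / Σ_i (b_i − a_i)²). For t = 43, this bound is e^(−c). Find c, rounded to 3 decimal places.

Σ(b_i − a_i)² = 10·8² + 139·4² = 2864.
c = 2t² / 2864 = 2·43² / 2864 = 1.2912.

1.291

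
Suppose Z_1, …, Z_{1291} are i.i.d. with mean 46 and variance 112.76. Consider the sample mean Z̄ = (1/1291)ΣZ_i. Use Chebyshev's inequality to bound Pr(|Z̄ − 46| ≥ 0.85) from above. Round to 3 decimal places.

0.121

Var(Z̄) = Var(Z_i)/n = 112.76/1291 = 0.087343.
Chebyshev: Pr(|Z̄ − 46| ≥ 0.85) ≤ Var(Z̄)/(0.85)² = 112.76/(1291·0.85²) = 0.1209.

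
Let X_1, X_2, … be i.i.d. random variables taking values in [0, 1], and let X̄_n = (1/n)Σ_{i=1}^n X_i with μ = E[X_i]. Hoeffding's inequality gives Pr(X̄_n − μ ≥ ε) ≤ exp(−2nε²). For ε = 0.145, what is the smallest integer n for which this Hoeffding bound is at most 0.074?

Require exp(−2nε²) ≤ 0.074, i.e. 2nε² ≥ ln(1/0.074) = 2.603690.
So n ≥ 2.603690 / (2·0.145²) = 61.919.
The smallest integer n is 62.

62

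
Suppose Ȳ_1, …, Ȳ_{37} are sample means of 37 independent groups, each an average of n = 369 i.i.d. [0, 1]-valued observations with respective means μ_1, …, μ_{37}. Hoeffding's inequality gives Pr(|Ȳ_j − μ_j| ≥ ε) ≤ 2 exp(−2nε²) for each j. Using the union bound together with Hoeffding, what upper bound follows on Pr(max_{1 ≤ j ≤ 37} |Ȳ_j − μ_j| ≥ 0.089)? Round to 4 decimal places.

0.2140

Per-experiment Hoeffding bound: 2·exp(−2·369·0.089²) = 2·exp(−5.84570) = 0.0057846.
Union bound over 37 events: 37·0.0057846 = 0.21403.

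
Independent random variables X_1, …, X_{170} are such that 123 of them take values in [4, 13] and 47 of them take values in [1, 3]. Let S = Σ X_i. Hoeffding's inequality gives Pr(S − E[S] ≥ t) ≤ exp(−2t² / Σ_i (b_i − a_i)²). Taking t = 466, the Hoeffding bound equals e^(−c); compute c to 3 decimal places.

Σ(b_i − a_i)² = 123·9² + 47·2² = 10151.
c = 2t² / 10151 = 2·466² / 10151 = 42.7851.

42.785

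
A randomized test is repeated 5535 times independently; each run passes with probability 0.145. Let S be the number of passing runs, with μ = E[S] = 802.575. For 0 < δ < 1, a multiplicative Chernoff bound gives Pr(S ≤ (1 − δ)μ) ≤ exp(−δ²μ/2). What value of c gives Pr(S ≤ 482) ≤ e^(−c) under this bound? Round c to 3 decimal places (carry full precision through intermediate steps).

Write 482 = (1 − δ)μ, so δ = 1 − 482/802.575 = 0.3994331…
Then the exponent is δ²μ/2 = (μ − 482)²/(2μ) = 64.024129.

64.024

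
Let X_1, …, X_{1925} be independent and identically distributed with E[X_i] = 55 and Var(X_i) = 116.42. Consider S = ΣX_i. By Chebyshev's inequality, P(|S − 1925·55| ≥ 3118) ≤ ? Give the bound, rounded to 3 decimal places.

Var(S) = n·Var(X_i) = 1925·116.42 = 224108.5.
Chebyshev: P(|S − 1925·55| ≥ 3118) ≤ Var(S)/3118² = 224108.5/9721924 = 0.0231.

0.023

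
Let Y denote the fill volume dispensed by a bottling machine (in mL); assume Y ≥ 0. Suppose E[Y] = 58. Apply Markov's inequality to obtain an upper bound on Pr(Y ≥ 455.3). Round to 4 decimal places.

0.1274

Markov's inequality: for a non-negative random variable, Pr(Y ≥ a) ≤ E[Y]/a.
Here E[Y] = 58 and a = 455.3, so the bound is 58/455.3 = 0.1274.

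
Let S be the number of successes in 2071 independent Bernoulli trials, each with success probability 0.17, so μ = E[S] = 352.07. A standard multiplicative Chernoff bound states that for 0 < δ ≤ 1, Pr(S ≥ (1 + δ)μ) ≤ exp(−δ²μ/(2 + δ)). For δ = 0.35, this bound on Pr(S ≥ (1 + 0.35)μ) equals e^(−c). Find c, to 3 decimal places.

18.353

c = δ²μ/(2 + δ) = 0.35²·352.07/(2 + 0.35) = 18.3526.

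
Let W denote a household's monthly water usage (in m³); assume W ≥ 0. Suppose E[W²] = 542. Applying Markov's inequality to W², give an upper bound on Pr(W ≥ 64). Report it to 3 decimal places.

0.132

Since W ≥ 0, the event {W ≥ 64} is the same as {W² ≥ 4096}.
Markov's inequality applied to W² gives Pr(W² ≥ 4096) ≤ E[W²]/4096 = 542/4096 = 0.1323.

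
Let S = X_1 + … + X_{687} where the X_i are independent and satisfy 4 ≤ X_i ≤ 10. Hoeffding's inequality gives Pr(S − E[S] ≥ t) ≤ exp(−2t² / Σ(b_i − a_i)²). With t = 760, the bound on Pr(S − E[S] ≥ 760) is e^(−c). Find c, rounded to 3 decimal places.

Σ(b_i − a_i)² = 687·(6)² = 24732.
c = 2t²/24732 = 2·760²/24732 = 46.7087.

46.709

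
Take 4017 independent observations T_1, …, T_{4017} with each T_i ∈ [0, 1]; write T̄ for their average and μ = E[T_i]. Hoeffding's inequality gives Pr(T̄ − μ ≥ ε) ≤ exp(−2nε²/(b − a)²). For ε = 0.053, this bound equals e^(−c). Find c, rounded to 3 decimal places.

22.568

c = 2nε²/(b − a)² = 2·4017·0.053² / 1² = 22.5675.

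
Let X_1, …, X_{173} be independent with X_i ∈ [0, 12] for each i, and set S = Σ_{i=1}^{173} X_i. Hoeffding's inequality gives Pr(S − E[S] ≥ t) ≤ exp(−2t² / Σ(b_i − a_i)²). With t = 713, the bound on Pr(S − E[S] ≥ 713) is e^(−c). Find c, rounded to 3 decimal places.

40.813

Σ(b_i − a_i)² = 173·(12)² = 24912.
c = 2t²/24912 = 2·713²/24912 = 40.8132.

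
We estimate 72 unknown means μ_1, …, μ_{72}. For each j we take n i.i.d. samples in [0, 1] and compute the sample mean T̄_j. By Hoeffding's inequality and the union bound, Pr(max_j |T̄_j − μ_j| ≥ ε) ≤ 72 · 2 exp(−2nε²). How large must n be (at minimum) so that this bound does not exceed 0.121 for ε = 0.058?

1053

Need 2·72·exp(−2nε²) ≤ 0.121, i.e. exp(−2nε²) ≤ 0.121/144.
So 2nε² ≥ ln(144/0.121) = 7.081778.
Hence n ≥ 7.081778/(2·0.058²) = 1052.583.
The smallest integer n is 1053.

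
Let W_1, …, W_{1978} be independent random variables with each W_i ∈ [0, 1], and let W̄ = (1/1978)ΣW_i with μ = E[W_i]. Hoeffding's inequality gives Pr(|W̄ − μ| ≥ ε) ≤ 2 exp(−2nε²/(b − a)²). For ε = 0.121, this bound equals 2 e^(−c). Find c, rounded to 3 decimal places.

57.920

c = 2nε²/(b − a)² = 2·1978·0.121² / 1² = 57.9198.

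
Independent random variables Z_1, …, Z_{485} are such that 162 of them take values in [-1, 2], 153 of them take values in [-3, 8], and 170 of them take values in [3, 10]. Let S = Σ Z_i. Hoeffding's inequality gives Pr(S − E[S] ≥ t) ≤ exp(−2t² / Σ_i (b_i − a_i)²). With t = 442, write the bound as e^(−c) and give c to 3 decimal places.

13.806

Σ(b_i − a_i)² = 162·3² + 153·11² + 170·7² = 28301.
c = 2t² / 28301 = 2·442² / 28301 = 13.8062.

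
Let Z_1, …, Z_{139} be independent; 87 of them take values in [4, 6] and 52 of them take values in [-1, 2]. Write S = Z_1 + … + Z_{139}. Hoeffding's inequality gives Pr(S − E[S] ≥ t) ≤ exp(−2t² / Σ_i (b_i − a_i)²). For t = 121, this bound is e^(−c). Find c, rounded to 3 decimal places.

Σ(b_i − a_i)² = 87·2² + 52·3² = 816.
c = 2t² / 816 = 2·121² / 816 = 35.8848.

35.885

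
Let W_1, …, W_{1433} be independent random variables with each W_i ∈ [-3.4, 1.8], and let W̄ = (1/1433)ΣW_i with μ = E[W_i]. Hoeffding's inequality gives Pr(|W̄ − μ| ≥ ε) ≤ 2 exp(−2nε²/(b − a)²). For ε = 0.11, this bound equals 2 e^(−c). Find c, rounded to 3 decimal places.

c = 2nε²/(b − a)² = 2·1433·0.11² / 5.2² = 1.2825.

1.282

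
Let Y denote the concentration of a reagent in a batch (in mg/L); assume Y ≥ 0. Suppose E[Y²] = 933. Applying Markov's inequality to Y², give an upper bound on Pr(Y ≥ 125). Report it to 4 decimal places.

Since Y ≥ 0, the event {Y ≥ 125} is the same as {Y² ≥ 15625}.
Markov's inequality applied to Y² gives Pr(Y² ≥ 15625) ≤ E[Y²]/15625 = 933/15625 = 0.0597.

0.0597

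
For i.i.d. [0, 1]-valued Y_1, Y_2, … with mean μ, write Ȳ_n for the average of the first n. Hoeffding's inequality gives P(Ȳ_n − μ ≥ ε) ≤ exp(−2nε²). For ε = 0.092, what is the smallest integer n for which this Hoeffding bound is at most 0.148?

113

Require exp(−2nε²) ≤ 0.148, i.e. 2nε² ≥ ln(1/0.148) = 1.910543.
So n ≥ 1.910543 / (2·0.092²) = 112.863.
The smallest integer n is 113.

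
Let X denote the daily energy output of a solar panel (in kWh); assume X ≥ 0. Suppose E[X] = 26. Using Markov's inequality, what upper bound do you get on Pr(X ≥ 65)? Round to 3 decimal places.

0.400

Markov's inequality: for a non-negative random variable, Pr(X ≥ a) ≤ E[X]/a.
Here E[X] = 26 and a = 65, so the bound is 26/65 = 0.4000.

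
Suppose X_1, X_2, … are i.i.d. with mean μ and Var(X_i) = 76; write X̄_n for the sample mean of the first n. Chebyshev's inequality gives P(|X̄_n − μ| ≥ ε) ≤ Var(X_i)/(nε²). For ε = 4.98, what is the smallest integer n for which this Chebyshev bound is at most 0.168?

Require 76/(n·4.98²) ≤ 0.168, i.e. n ≥ 76/(0.168·4.98²) = 18.241.
The smallest integer n is 19.

19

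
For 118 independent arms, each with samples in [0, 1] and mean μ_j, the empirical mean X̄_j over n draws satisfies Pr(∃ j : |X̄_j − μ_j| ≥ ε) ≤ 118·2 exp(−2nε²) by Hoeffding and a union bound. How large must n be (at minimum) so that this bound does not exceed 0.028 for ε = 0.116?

Need 2·118·exp(−2nε²) ≤ 0.028, i.e. exp(−2nε²) ≤ 0.028/236.
So 2nε² ≥ ln(236/0.028) = 9.039383.
Hence n ≥ 9.039383/(2·0.116²) = 335.887.
The smallest integer n is 336.

336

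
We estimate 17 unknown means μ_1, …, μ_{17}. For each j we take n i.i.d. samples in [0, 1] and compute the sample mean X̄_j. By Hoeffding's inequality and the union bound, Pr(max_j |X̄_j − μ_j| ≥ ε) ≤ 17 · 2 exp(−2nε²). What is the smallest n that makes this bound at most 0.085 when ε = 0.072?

578

Need 2·17·exp(−2nε²) ≤ 0.085, i.e. exp(−2nε²) ≤ 0.085/34.
So 2nε² ≥ ln(34/0.085) = 5.991465.
Hence n ≥ 5.991465/(2·0.072²) = 577.880.
The smallest integer n is 578.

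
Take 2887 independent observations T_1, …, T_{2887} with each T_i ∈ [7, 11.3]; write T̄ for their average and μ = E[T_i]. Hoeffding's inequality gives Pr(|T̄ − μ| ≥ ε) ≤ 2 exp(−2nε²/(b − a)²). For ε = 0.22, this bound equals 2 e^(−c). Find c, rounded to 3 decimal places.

c = 2nε²/(b − a)² = 2·2887·0.22² / 4.3² = 15.1142.

15.114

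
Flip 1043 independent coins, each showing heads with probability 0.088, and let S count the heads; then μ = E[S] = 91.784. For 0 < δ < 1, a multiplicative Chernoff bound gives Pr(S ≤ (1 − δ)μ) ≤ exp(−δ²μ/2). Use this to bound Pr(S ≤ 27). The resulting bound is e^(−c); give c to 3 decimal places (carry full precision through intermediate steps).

22.863

Write 27 = (1 − δ)μ, so δ = 1 − 27/91.784 = 0.7058311…
Then the exponent is δ²μ/2 = (μ − 27)²/(2μ) = 22.863280.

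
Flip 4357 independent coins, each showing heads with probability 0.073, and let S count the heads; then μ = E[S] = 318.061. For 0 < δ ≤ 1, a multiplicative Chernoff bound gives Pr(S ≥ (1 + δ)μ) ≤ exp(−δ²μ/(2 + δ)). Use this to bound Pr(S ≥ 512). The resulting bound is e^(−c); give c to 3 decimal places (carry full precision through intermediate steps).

45.313

Write 512 = (1 + δ)μ, so δ = 512/318.061 − 1 = 0.6097541…
Then the exponent is δ²μ/(2 + δ) = (512 − μ)² / (μ·(2 + δ)) = 45.312737.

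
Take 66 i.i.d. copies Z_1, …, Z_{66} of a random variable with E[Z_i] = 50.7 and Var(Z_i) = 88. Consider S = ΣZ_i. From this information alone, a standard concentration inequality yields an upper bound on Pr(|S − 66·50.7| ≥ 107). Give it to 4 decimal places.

With mean and variance of each term known, Chebyshev's inequality bounds the deviation of the sum (or sample mean).
Var(S) = n·Var(Z_i) = 66·88 = 5808.
Chebyshev: Pr(|S − 66·50.7| ≥ 107) ≤ Var(S)/107² = 5808/11449 = 0.5073.

0.5073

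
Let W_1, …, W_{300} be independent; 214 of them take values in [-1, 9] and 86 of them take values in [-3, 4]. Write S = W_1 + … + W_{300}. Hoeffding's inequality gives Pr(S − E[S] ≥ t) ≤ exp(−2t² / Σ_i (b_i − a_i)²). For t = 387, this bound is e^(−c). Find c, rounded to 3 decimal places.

11.694

Σ(b_i − a_i)² = 214·10² + 86·7² = 25614.
c = 2t² / 25614 = 2·387² / 25614 = 11.6943.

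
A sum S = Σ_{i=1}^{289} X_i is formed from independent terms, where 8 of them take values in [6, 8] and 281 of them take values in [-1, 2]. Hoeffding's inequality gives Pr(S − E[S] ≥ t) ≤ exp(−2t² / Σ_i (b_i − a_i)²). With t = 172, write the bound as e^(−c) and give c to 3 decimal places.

Σ(b_i − a_i)² = 8·2² + 281·3² = 2561.
c = 2t² / 2561 = 2·172² / 2561 = 23.1035.

23.103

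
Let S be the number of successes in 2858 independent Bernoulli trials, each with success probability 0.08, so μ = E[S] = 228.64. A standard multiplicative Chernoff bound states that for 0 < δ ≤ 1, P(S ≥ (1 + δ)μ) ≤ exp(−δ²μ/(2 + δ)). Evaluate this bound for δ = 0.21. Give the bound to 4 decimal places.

Exponent = δ²μ/(2 + δ) = 0.21²·228.64/2.21 = 4.5625.
Bound = exp(−4.5625) = 0.01044.

0.0104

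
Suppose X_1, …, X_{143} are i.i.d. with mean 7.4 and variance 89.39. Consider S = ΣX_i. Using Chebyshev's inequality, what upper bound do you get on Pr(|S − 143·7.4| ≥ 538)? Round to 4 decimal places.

Var(S) = n·Var(X_i) = 143·89.39 = 12782.77.
Chebyshev: Pr(|S − 143·7.4| ≥ 538) ≤ Var(S)/538² = 12782.77/289444 = 0.0442.

0.0442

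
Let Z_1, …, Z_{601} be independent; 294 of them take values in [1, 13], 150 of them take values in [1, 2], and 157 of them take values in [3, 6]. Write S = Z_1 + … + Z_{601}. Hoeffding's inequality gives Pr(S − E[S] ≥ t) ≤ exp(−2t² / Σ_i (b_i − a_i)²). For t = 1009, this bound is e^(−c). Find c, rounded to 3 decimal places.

46.383

Σ(b_i − a_i)² = 294·12² + 150·1² + 157·3² = 43899.
c = 2t² / 43899 = 2·1009² / 43899 = 46.3829.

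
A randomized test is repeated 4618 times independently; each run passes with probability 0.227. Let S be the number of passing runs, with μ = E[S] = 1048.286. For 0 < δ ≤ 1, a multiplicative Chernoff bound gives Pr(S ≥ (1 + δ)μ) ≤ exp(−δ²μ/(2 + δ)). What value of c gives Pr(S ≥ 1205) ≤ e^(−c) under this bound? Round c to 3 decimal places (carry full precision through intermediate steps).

Write 1205 = (1 + δ)μ, so δ = 1205/1048.286 − 1 = 0.1494955…
Then the exponent is δ²μ/(2 + δ) = (1205 − μ)² / (μ·(2 + δ)) = 10.899317.

10.899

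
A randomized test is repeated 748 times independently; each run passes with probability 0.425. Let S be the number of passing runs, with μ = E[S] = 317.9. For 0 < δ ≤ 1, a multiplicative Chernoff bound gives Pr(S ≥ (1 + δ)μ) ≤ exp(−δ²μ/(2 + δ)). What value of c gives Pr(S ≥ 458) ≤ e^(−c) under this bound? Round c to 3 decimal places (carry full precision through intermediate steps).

Write 458 = (1 + δ)μ, so δ = 458/317.9 − 1 = 0.4407046…
Then the exponent is δ²μ/(2 + δ) = (458 − μ)² / (μ·(2 + δ)) = 25.297087.

25.297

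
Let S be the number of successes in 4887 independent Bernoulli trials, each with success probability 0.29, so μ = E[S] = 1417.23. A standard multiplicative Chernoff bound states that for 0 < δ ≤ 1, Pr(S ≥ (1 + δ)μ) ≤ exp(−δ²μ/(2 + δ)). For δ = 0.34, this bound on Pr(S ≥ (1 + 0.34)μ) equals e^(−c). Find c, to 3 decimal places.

70.014

c = δ²μ/(2 + δ) = 0.34²·1417.23/(2 + 0.34) = 70.0136.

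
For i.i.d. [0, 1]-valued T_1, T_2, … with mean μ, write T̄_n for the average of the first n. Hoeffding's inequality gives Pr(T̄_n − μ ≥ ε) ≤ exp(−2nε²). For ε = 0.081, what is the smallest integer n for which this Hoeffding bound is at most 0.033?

260

Require exp(−2nε²) ≤ 0.033, i.e. 2nε² ≥ ln(1/0.033) = 3.411248.
So n ≥ 3.411248 / (2·0.081²) = 259.964.
The smallest integer n is 260.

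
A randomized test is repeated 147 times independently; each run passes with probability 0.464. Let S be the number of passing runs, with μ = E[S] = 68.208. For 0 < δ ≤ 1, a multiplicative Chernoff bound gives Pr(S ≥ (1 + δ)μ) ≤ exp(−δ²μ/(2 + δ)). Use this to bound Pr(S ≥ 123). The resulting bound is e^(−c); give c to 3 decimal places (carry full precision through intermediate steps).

Write 123 = (1 + δ)μ, so δ = 123/68.208 − 1 = 0.8033075…
Then the exponent is δ²μ/(2 + δ) = (123 − μ)² / (μ·(2 + δ)) = 15.701034.

15.701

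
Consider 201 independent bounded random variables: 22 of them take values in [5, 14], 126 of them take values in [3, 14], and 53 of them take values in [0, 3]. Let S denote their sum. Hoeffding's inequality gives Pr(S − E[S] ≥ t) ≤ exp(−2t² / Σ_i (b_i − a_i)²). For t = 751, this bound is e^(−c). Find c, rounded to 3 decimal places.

Σ(b_i − a_i)² = 22·9² + 126·11² + 53·3² = 17505.
c = 2t² / 17505 = 2·751² / 17505 = 64.4388.

64.439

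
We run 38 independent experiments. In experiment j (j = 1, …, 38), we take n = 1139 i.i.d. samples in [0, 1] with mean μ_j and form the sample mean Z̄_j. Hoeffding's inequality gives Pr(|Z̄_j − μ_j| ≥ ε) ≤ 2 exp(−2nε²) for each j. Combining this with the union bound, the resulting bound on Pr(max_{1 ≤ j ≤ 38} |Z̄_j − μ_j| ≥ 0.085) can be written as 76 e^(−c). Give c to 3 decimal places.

16.459

Union bound over the 38 events: Pr(max_{1 ≤ j ≤ 38} |Z̄_j − μ_j| ≥ 0.085) ≤ 38·2·exp(−2nε²) = 76 exp(−2·1139·0.085²).
So c = 2·1139·0.085² = 16.4585.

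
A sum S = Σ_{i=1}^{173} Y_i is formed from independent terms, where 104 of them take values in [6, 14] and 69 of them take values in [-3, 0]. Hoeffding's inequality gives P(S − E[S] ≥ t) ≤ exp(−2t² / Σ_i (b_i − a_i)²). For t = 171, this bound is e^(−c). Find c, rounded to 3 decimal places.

8.037

Σ(b_i − a_i)² = 104·8² + 69·3² = 7277.
c = 2t² / 7277 = 2·171² / 7277 = 8.0366.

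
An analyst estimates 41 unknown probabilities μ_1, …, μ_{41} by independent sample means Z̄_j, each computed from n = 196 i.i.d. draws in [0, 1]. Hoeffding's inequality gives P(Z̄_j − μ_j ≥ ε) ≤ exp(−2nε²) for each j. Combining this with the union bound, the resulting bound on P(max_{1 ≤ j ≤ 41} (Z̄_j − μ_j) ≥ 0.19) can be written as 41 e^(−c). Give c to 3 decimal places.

Union bound over the 41 events: P(max_{1 ≤ j ≤ 41} (Z̄_j − μ_j) ≥ 0.19) ≤ 41·exp(−2nε²) = 41 exp(−2·196·0.19²).
So c = 2·196·0.19² = 14.1512.

14.151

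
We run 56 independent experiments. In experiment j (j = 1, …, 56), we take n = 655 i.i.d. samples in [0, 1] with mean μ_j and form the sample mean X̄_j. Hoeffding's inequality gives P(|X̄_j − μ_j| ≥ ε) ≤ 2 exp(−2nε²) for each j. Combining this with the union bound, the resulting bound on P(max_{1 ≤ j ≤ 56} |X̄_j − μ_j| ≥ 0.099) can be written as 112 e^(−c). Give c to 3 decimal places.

Union bound over the 56 events: P(max_{1 ≤ j ≤ 56} |X̄_j − μ_j| ≥ 0.099) ≤ 56·2·exp(−2nε²) = 112 exp(−2·655·0.099²).
So c = 2·655·0.099² = 12.8393.

12.839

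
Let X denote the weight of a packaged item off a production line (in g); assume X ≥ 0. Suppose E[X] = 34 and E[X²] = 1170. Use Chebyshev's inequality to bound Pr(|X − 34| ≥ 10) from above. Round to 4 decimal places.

Var(X) = E[X²] − (E[X])² = 1170 − 1156 = 14.
Chebyshev's inequality: Pr(|X − μ| ≥ t) ≤ Var(X)/t² = 14/100 = 0.1400.

0.1400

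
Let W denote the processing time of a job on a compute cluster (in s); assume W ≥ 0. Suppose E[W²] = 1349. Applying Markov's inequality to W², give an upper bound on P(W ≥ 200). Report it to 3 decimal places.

0.034

Since W ≥ 0, the event {W ≥ 200} is the same as {W² ≥ 40000}.
Markov's inequality applied to W² gives P(W² ≥ 40000) ≤ E[W²]/40000 = 1349/40000 = 0.0337.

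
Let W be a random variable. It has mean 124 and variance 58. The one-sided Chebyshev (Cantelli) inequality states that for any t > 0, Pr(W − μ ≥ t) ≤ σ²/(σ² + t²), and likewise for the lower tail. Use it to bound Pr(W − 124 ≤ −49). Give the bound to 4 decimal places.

0.0236

Here σ² = 58 and t = 49, so σ² + t² = 2459.
Cantelli's bound: 58/2459 = 0.0236.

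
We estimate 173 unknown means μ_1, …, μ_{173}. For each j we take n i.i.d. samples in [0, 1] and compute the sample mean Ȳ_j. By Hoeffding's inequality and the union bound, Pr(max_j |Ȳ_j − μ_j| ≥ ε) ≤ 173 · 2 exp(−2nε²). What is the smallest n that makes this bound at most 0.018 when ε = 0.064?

Need 2·173·exp(−2nε²) ≤ 0.018, i.e. exp(−2nε²) ≤ 0.018/346.
So 2nε² ≥ ln(346/0.018) = 9.863822.
Hence n ≥ 9.863822/(2·0.064²) = 1204.080.
The smallest integer n is 1205.

1205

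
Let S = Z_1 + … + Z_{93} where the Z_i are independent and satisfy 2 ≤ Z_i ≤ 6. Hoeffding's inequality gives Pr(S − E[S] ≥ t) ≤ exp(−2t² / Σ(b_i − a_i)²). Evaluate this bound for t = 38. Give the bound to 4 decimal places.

Σ(b_i − a_i)² = 93·(4)² = 1488.
Exponent = 2·38²/1488 = 1.9409.
Bound = exp(−1.9409) = 0.14358.

0.1436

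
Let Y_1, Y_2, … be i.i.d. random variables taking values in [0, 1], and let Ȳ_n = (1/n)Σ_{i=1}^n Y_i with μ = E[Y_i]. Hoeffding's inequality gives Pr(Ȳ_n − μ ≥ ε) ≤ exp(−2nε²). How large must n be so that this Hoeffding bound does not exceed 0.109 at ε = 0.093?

Require exp(−2nε²) ≤ 0.109, i.e. 2nε² ≥ ln(1/0.109) = 2.216407.
So n ≥ 2.216407 / (2·0.093²) = 128.131.
The smallest integer n is 129.

129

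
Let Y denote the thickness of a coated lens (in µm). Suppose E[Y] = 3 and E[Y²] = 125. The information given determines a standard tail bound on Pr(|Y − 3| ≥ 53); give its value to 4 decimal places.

0.0413

The first two moments determine the variance, so Chebyshev's inequality is the sharpest standard bound available.
Var(Y) = E[Y²] − (E[Y])² = 125 − 9 = 116.
Chebyshev's inequality: Pr(|Y − μ| ≥ t) ≤ Var(Y)/t² = 116/2809 = 0.0413.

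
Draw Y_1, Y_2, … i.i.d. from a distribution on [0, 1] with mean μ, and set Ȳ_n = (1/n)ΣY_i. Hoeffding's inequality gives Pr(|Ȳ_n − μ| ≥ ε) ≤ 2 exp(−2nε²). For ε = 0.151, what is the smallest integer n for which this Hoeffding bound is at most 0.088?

69

Require 2·exp(−2nε²) ≤ 0.088, i.e. 2nε² ≥ ln(2/0.088) = 3.123566.
So n ≥ 3.123566 / (2·0.151²) = 68.496.
The smallest integer n is 69.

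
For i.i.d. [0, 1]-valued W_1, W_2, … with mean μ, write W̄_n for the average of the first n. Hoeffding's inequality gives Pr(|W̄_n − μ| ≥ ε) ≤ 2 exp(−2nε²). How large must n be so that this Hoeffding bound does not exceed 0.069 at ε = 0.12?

117

Require 2·exp(−2nε²) ≤ 0.069, i.e. 2nε² ≥ ln(2/0.069) = 3.366796.
So n ≥ 3.366796 / (2·0.12²) = 116.903.
The smallest integer n is 117.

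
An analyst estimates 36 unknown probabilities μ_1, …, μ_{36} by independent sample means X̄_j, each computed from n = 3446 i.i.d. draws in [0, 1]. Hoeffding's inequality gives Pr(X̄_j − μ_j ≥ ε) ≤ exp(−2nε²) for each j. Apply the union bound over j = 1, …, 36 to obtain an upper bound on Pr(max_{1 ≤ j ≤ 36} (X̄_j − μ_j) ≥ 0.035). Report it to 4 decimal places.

0.0078

Per-experiment Hoeffding bound: exp(−2·3446·0.035²) = exp(−8.44270) = 0.00021547.
Union bound over 36 events: 36·0.00021547 = 0.00776.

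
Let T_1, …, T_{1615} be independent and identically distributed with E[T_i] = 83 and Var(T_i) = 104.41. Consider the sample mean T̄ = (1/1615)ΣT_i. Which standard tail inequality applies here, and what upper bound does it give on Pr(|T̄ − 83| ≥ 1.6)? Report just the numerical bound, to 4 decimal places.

0.0253

With mean and variance of each term known, Chebyshev's inequality bounds the deviation of the sum (or sample mean).
Var(T̄) = Var(T_i)/n = 104.41/1615 = 0.06465.
Chebyshev: Pr(|T̄ − 83| ≥ 1.6) ≤ Var(T̄)/(1.6)² = 104.41/(1615·1.6²) = 0.0253.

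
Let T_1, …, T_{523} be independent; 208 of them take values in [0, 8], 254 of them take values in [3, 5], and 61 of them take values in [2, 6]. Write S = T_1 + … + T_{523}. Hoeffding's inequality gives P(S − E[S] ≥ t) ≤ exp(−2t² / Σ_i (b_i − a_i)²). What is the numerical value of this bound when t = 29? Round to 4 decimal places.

0.8959

Σ(b_i − a_i)² = 208·8² + 254·2² + 61·4² = 15304.
Exponent = 2·29² / 15304 = 0.10991.
Bound = exp(−0.10991) = 0.89592.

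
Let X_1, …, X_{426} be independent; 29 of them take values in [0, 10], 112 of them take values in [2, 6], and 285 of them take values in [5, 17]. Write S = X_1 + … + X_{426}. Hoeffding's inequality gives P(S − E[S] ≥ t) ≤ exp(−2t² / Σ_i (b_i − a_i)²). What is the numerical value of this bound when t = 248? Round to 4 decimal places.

Σ(b_i − a_i)² = 29·10² + 112·4² + 285·12² = 45732.
Exponent = 2·248² / 45732 = 2.68976.
Bound = exp(−2.68976) = 0.06790.

0.0679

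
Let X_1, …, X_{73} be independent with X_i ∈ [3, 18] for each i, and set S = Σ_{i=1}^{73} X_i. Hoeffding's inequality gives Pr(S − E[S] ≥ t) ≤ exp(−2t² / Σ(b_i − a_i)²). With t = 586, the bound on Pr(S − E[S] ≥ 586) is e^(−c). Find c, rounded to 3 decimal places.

Σ(b_i − a_i)² = 73·(15)² = 16425.
c = 2t²/16425 = 2·586²/16425 = 41.8138.

41.814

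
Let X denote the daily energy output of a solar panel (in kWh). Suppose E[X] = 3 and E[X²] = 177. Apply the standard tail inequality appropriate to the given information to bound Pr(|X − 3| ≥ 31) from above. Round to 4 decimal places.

The first two moments determine the variance, so Chebyshev's inequality is the sharpest standard bound available.
Var(X) = E[X²] − (E[X])² = 177 − 9 = 168.
Chebyshev's inequality: Pr(|X − μ| ≥ t) ≤ Var(X)/t² = 168/961 = 0.1748.

0.1748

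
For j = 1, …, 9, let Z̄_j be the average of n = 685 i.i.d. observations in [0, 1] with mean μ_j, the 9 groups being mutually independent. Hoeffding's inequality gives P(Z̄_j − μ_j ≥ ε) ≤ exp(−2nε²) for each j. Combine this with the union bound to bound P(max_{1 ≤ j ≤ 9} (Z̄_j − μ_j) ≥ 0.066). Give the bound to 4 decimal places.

Per-experiment Hoeffding bound: exp(−2·685·0.066²) = exp(−5.96772) = 0.0025601.
Union bound over 9 events: 9·0.0025601 = 0.02304.

0.0230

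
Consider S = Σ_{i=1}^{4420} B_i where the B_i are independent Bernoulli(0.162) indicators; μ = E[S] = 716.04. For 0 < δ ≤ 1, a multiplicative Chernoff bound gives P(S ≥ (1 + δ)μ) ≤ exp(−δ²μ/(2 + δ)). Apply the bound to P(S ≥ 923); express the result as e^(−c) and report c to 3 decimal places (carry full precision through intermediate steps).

Write 923 = (1 + δ)μ, so δ = 923/716.04 − 1 = 0.2890341…
Then the exponent is δ²μ/(2 + δ) = (923 − μ)² / (μ·(2 + δ)) = 26.132640.

26.133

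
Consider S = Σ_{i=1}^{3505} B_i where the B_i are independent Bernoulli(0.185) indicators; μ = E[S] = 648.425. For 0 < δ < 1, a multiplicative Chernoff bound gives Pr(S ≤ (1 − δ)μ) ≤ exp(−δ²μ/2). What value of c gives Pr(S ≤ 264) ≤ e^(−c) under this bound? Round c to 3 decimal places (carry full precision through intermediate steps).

Write 264 = (1 − δ)μ, so δ = 1 − 264/648.425 = 0.5928596…
Then the exponent is δ²μ/2 = (μ − 264)²/(2μ) = 113.955030.

113.955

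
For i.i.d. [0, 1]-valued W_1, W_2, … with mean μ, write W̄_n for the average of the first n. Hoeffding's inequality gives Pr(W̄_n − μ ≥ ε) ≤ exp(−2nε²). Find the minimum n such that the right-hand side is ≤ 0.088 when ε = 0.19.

34

Require exp(−2nε²) ≤ 0.088, i.e. 2nε² ≥ ln(1/0.088) = 2.430418.
So n ≥ 2.430418 / (2·0.19²) = 33.662.
The smallest integer n is 34.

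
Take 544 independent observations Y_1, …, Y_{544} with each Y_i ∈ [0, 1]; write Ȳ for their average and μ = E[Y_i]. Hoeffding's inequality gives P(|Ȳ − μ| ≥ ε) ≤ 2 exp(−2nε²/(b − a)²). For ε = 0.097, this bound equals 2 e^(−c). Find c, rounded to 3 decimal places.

10.237

c = 2nε²/(b − a)² = 2·544·0.097² / 1² = 10.2370.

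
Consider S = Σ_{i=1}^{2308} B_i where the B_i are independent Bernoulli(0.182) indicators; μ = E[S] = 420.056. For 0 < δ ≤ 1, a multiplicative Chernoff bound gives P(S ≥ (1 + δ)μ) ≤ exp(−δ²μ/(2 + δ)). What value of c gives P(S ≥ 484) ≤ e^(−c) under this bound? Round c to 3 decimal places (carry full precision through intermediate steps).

4.523

Write 484 = (1 + δ)μ, so δ = 484/420.056 − 1 = 0.1522273…
Then the exponent is δ²μ/(2 + δ) = (484 − μ)² / (μ·(2 + δ)) = 4.522768.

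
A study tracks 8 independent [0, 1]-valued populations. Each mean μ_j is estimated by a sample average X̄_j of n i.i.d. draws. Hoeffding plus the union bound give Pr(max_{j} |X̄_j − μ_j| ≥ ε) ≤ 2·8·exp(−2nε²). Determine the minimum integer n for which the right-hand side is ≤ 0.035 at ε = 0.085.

424

Need 2·8·exp(−2nε²) ≤ 0.035, i.e. exp(−2nε²) ≤ 0.035/16.
So 2nε² ≥ ln(16/0.035) = 6.124996.
Hence n ≥ 6.124996/(2·0.085²) = 423.875.
The smallest integer n is 424.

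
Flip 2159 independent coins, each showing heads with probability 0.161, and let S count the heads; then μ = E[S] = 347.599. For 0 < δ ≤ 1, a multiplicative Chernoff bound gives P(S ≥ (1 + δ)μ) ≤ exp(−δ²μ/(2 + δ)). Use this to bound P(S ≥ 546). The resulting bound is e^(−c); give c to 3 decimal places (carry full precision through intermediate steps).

Write 546 = (1 + δ)μ, so δ = 546/347.599 − 1 = 0.5707755…
Then the exponent is δ²μ/(2 + δ) = (546 − μ)² / (μ·(2 + δ)) = 44.049911.

44.050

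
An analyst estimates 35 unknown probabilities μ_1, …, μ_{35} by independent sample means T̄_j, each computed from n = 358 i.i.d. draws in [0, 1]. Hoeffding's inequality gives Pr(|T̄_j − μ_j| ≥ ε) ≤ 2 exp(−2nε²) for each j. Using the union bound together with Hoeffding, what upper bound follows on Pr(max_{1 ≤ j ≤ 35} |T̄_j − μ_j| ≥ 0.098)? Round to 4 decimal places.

Per-experiment Hoeffding bound: 2·exp(−2·358·0.098²) = 2·exp(−6.87646) = 0.0020636.
Union bound over 35 events: 35·0.0020636 = 0.07223.

0.0722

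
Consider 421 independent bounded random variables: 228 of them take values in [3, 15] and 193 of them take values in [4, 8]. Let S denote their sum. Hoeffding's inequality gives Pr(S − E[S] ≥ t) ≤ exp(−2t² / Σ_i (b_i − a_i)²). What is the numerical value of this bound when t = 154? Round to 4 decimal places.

0.2670

Σ(b_i − a_i)² = 228·12² + 193·4² = 35920.
Exponent = 2·154² / 35920 = 1.32049.
Bound = exp(−1.32049) = 0.26700.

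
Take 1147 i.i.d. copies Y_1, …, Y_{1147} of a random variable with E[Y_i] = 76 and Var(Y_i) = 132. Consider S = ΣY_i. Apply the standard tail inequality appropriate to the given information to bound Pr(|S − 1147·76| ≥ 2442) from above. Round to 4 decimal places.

0.0254

With mean and variance of each term known, Chebyshev's inequality bounds the deviation of the sum (or sample mean).
Var(S) = n·Var(Y_i) = 1147·132 = 151404.
Chebyshev: Pr(|S − 1147·76| ≥ 2442) ≤ Var(S)/2442² = 151404/5963364 = 0.0254.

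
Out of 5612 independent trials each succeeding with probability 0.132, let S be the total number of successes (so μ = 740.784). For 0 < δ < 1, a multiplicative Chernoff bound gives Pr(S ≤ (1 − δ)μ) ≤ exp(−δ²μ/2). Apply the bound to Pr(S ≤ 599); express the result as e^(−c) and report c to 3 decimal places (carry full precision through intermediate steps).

13.569

Write 599 = (1 − δ)μ, so δ = 1 − 599/740.784 = 0.1913972…
Then the exponent is δ²μ/2 = (μ − 599)²/(2μ) = 13.568532.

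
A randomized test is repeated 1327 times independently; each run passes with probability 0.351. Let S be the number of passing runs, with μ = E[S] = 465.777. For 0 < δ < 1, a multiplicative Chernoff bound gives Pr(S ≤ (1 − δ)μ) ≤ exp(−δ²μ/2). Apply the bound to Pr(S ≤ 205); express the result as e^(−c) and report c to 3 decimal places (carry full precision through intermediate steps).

73.001

Write 205 = (1 − δ)μ, so δ = 1 − 205/465.777 = 0.5598752…
Then the exponent is δ²μ/2 = (μ − 205)²/(2μ) = 73.001290.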